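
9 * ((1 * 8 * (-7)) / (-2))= 252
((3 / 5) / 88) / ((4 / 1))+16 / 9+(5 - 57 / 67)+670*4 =2850522449 / 1061280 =2685.93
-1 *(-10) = 10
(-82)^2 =6724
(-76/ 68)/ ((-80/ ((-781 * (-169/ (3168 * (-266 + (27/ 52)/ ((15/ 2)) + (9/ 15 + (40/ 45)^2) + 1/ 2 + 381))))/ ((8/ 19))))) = 506801763/ 42878758912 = 0.01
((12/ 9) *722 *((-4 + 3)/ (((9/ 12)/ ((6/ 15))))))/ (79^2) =-23104/ 280845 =-0.08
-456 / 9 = -152 / 3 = -50.67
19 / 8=2.38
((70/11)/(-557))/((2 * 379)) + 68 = 157905009/2322133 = 68.00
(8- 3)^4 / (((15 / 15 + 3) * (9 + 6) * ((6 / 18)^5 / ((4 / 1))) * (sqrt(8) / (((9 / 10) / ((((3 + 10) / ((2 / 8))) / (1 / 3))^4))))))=225 * sqrt(2) / 58492928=0.00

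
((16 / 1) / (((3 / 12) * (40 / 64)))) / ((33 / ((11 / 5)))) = 512 / 75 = 6.83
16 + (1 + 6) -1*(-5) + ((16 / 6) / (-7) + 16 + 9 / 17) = 15761 / 357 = 44.15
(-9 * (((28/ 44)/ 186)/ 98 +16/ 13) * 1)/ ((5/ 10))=-1374951/ 62062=-22.15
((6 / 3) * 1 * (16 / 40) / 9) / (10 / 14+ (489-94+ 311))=28 / 222615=0.00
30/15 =2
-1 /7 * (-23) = 23 /7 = 3.29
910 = 910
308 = 308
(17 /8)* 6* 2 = 51 /2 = 25.50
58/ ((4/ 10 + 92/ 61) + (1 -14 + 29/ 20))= -70760/ 11763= -6.02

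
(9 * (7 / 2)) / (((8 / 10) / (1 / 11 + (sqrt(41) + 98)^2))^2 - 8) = -7930142777289246754275 / 2014004513044636469878 + 143397015300 * sqrt(41) / 1007002256522318234939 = -3.94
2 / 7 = 0.29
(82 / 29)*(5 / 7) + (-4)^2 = 3658 / 203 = 18.02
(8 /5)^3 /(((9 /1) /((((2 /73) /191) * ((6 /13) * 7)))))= 14336 /67972125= 0.00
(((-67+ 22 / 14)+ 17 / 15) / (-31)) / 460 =6751 / 1497300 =0.00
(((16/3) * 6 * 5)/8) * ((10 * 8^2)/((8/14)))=22400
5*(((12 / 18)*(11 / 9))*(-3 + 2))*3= -110 / 9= -12.22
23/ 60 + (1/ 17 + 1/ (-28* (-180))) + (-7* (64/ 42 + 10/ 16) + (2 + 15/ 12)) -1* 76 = -7484089/ 85680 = -87.35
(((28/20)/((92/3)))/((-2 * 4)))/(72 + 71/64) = -42/538085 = -0.00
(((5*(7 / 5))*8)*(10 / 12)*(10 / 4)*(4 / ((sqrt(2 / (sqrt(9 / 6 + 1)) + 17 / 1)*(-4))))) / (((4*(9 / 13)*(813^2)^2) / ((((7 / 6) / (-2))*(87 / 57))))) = 461825*sqrt(5) / (5378866793447832*sqrt(2*sqrt(10) + 85)) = 0.00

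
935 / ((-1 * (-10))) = 93.50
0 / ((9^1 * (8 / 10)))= 0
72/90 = 4/5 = 0.80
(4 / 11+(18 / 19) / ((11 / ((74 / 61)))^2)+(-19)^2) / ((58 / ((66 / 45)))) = 1030470781 / 112764905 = 9.14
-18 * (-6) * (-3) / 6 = -54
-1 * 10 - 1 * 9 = -19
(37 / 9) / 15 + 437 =59032 / 135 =437.27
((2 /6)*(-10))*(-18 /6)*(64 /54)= 320 /27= 11.85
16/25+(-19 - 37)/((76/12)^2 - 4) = -296/325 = -0.91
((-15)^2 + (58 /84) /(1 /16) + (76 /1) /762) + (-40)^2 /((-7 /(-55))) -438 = 10996553 /889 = 12369.58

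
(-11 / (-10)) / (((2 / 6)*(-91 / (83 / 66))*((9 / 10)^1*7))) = -83 / 11466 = -0.01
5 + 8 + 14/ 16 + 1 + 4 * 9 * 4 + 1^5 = 1279/ 8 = 159.88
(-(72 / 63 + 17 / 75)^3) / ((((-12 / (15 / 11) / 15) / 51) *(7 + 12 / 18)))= 6318814303 / 216947500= 29.13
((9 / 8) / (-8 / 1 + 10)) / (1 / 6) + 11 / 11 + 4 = 67 / 8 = 8.38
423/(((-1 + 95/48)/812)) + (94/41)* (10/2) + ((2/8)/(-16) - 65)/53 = 48785656087/139072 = 350794.24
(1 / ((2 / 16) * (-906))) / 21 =-4 / 9513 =-0.00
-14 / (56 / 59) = -59 / 4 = -14.75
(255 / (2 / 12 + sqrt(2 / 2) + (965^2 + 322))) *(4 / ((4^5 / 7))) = 5355 / 715428992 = 0.00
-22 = -22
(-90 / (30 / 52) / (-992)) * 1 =39 / 248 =0.16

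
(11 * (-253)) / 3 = -2783 / 3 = -927.67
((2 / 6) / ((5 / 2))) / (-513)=-2 / 7695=-0.00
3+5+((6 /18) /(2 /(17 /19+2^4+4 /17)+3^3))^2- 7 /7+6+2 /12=5335192252631 /405199824642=13.17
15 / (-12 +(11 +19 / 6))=90 / 13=6.92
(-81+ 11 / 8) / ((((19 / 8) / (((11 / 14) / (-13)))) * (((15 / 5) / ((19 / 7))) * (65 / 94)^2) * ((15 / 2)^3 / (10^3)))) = 3110272 / 342225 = 9.09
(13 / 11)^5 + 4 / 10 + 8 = 8620607 / 805255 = 10.71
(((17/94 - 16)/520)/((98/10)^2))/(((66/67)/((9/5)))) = -298887/516387872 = -0.00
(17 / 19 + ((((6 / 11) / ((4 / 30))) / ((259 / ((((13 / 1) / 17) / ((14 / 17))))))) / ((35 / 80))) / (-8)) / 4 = 1181051 / 5304838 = 0.22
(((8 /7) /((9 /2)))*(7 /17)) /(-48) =-1 /459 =-0.00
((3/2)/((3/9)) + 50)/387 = 109/774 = 0.14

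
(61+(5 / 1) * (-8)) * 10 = 210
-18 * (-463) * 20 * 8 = 1333440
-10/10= -1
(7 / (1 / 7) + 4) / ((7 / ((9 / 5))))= 477 / 35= 13.63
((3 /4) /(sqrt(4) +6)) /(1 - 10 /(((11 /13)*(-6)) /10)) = 99 /21856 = 0.00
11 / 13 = 0.85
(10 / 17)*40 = 400 / 17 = 23.53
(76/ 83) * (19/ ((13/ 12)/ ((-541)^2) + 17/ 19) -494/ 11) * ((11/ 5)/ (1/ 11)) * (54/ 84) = -58493485072044/ 173449331755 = -337.24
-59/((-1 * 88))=59/88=0.67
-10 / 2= -5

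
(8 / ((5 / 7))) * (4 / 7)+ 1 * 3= 47 / 5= 9.40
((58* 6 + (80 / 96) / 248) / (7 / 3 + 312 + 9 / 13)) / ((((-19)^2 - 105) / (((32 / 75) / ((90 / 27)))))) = 6731777 / 12187712000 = 0.00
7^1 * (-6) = -42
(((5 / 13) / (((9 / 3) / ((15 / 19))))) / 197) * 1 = 25 / 48659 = 0.00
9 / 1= 9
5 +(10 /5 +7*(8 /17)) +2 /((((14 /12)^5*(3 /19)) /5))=11313385 /285719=39.60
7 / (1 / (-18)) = -126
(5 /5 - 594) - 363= -956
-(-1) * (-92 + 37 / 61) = -5575 / 61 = -91.39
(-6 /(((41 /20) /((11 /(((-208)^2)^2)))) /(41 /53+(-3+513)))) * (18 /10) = -8040087 /508420530176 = -0.00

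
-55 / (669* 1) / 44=-5 / 2676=-0.00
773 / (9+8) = 45.47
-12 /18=-2 /3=-0.67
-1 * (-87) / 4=87 / 4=21.75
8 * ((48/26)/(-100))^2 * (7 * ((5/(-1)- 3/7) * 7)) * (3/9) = -25536/105625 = -0.24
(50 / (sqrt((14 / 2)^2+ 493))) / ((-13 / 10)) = -250* sqrt(542) / 3523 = -1.65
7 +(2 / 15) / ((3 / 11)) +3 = 472 / 45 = 10.49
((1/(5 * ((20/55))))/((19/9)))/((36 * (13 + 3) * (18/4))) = 11/109440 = 0.00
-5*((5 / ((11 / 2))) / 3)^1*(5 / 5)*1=-50 / 33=-1.52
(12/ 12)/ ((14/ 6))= 3/ 7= 0.43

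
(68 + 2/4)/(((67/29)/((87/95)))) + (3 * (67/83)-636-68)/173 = 4221922079/182790070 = 23.10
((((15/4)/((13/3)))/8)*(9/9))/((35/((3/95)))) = 27/276640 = 0.00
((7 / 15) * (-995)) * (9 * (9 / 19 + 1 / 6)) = -101689 / 38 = -2676.03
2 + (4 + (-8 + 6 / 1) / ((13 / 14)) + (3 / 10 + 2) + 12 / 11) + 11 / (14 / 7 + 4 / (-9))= 71614 / 5005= 14.31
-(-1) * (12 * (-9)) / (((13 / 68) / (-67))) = 492048 / 13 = 37849.85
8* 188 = 1504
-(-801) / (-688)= -801 / 688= -1.16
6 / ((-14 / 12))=-36 / 7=-5.14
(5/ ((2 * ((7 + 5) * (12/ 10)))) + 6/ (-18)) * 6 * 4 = -23/ 6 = -3.83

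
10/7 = 1.43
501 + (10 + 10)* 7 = 641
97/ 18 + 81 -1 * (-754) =15127/ 18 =840.39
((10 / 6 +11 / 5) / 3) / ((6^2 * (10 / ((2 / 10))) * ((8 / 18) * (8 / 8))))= 29 / 18000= 0.00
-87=-87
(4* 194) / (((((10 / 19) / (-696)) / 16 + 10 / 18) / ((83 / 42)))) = 3406925568 / 1234135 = 2760.58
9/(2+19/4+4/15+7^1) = 540/841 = 0.64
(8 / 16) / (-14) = -1 / 28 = -0.04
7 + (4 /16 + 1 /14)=7.32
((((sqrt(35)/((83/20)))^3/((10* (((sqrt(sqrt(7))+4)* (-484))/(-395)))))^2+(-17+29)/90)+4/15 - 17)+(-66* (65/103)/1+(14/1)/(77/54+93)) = -152575561/2625985+267582875000000/(4786734006495529* (7^(1/4)+4)^2) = -58.10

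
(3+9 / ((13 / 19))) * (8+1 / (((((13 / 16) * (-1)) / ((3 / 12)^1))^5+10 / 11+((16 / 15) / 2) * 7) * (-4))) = 101613524880 / 786226493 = 129.24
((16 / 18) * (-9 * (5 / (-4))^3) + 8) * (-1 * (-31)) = 5859 / 8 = 732.38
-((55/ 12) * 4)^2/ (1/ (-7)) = 21175/ 9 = 2352.78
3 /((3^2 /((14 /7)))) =2 /3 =0.67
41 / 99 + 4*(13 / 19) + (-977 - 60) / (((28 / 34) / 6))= -99438958 / 13167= -7552.13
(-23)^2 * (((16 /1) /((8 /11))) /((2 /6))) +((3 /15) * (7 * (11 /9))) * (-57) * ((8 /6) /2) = 1568204 /45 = 34848.98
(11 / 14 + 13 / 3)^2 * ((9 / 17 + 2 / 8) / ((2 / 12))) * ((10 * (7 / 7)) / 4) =12249625 / 39984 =306.36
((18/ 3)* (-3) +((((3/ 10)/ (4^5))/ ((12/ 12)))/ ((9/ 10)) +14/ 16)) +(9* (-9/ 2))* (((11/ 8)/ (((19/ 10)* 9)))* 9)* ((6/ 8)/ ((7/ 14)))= -3565613/ 58368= -61.09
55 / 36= 1.53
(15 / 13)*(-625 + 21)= -9060 / 13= -696.92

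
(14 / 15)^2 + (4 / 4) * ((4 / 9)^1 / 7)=1472 / 1575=0.93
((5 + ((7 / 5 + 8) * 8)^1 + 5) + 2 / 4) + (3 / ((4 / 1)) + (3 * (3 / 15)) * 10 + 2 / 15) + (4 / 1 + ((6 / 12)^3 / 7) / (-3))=96.58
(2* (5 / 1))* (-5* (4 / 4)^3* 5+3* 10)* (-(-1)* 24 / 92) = 300 / 23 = 13.04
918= 918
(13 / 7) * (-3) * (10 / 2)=-195 / 7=-27.86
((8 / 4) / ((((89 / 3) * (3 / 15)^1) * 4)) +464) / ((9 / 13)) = 1073891 / 1602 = 670.34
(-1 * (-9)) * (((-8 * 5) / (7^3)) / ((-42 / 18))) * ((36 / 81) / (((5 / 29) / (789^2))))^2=13905695768144256 / 12005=1158325345118.22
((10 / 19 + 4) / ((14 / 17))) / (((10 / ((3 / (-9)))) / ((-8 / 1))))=2924 / 1995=1.47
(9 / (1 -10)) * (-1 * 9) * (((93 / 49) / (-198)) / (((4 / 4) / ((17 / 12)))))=-527 / 4312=-0.12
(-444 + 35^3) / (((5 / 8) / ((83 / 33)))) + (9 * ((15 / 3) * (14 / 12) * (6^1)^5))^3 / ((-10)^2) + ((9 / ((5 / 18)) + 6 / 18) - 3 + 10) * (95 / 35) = 261943360961243684 / 385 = 680372366133100.48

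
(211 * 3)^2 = 400689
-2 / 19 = -0.11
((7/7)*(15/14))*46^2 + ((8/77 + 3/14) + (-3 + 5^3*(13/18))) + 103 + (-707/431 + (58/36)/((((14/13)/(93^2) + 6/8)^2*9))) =83506008244961665372/33995051485828587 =2456.42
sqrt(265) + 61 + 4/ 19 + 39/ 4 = sqrt(265) + 5393/ 76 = 87.24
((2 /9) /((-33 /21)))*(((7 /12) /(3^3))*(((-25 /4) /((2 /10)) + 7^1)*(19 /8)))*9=90307 /57024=1.58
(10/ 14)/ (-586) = -5/ 4102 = -0.00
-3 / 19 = -0.16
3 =3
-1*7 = -7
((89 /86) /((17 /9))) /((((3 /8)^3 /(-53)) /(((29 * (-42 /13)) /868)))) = 17509504 /294593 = 59.44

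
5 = 5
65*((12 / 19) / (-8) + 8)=19565 / 38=514.87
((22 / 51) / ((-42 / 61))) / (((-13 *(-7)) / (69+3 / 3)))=-0.48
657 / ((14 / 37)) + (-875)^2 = 10743059 / 14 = 767361.36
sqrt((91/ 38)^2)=91/ 38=2.39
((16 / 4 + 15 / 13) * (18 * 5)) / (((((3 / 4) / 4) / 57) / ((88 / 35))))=32262912 / 91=354537.49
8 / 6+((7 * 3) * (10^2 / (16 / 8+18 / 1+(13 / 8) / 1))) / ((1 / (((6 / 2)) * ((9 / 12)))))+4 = 116168 / 519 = 223.83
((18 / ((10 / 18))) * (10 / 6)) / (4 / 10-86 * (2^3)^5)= -15 / 782791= -0.00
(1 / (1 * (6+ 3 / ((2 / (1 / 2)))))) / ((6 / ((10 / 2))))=10 / 81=0.12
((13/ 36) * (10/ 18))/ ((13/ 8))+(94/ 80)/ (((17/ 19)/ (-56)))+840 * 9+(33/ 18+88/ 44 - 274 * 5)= 84278123/ 13770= 6120.42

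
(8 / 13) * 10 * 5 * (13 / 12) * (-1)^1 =-100 / 3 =-33.33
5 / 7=0.71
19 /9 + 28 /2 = 145 /9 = 16.11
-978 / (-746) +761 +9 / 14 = 3984145 / 5222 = 762.95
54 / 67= 0.81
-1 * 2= -2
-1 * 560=-560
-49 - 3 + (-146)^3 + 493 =-3111695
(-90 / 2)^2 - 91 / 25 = 2021.36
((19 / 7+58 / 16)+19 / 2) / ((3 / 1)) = 887 / 168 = 5.28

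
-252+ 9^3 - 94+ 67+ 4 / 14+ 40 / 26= 41116 / 91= 451.82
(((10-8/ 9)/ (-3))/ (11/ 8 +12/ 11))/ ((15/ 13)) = -93808/ 87885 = -1.07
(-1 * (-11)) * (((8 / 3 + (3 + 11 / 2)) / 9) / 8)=737 / 432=1.71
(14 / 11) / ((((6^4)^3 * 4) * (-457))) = -7 / 21885369606144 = -0.00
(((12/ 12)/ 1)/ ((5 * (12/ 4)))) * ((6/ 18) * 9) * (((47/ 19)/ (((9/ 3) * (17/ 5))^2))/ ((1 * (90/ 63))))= 329/ 98838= 0.00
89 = 89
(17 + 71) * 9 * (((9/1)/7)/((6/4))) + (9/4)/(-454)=8629569/12712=678.85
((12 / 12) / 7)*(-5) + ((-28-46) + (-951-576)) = -11212 / 7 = -1601.71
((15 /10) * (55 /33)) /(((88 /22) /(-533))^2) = 1420445 /32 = 44388.91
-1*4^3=-64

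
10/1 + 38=48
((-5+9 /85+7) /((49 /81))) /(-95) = -14499 /395675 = -0.04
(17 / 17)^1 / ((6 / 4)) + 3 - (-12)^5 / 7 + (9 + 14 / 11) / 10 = 82125403 / 2310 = 35552.12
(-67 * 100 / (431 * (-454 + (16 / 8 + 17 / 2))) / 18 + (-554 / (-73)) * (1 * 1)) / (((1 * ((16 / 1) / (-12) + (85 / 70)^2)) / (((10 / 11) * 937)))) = 3501549328921840 / 76439138259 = 45808.33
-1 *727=-727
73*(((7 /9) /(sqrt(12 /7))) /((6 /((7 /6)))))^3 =60118639*sqrt(21) /2448880128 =0.11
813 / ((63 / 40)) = 516.19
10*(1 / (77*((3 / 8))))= 80 / 231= 0.35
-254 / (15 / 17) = -4318 / 15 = -287.87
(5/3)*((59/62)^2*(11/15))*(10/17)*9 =191455/32674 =5.86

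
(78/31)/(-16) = -39/248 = -0.16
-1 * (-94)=94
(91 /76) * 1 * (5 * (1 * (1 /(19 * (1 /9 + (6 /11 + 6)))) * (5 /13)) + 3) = 1717779 /475798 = 3.61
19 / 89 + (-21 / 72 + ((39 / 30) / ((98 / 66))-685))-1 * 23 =-370093303 / 523320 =-707.20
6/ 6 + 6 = 7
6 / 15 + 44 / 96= 103 / 120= 0.86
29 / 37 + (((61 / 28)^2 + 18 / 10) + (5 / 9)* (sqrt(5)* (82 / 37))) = 410* sqrt(5) / 333 + 1063137 / 145040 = 10.08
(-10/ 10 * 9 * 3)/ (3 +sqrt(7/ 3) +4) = -3.17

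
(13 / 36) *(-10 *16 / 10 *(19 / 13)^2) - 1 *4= -1912 / 117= -16.34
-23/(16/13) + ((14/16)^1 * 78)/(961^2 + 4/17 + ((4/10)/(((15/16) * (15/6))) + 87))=-110031631957/5888003588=-18.69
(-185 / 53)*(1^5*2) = -370 / 53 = -6.98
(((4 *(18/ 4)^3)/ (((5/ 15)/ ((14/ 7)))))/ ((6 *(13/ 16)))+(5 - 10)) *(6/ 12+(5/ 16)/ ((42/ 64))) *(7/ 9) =236447/ 702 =336.82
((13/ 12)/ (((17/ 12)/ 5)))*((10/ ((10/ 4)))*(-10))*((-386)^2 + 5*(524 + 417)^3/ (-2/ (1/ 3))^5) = 977468442925/ 16524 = 59154468.83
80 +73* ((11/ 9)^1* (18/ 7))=2166/ 7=309.43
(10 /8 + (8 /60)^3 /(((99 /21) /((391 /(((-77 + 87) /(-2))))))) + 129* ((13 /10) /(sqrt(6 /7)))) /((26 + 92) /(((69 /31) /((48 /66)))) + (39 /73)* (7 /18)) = 4527912089 /144975386250 + 30972513* sqrt(42) /42955670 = 4.70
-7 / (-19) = 7 / 19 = 0.37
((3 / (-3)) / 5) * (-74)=74 / 5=14.80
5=5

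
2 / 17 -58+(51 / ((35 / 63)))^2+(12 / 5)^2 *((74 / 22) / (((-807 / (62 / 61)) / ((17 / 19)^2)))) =231772574759547 / 27693059075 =8369.34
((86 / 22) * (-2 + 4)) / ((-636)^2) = 43 / 2224728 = 0.00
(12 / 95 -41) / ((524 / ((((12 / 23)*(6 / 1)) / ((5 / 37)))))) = -2586078 / 1431175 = -1.81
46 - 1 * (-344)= 390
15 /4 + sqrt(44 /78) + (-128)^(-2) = sqrt(858) /39 + 61441 /16384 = 4.50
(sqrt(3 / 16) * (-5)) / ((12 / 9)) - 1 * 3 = -3 - 15 * sqrt(3) / 16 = -4.62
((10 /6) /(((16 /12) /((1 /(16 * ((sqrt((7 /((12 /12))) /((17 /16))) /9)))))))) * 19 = 855 * sqrt(119) /1792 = 5.20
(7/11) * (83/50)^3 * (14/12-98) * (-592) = 86041935973/515625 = 166869.21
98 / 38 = 49 / 19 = 2.58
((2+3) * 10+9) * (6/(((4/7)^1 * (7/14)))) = 1239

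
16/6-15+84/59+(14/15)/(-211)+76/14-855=-1124779262/1307145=-860.49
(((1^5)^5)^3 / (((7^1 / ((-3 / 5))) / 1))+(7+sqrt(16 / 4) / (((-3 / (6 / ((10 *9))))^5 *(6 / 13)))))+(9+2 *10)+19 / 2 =351968945443 / 7750181250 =45.41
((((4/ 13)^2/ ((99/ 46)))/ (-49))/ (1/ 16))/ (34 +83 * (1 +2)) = -11776/ 232008777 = -0.00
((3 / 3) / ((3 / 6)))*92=184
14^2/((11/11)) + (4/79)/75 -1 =1155379/5925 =195.00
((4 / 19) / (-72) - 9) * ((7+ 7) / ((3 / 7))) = -150871 / 513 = -294.10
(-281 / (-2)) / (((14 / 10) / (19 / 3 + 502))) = 2142625 / 42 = 51014.88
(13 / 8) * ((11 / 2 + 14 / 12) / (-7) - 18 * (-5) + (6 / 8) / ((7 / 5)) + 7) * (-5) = -75335 / 96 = -784.74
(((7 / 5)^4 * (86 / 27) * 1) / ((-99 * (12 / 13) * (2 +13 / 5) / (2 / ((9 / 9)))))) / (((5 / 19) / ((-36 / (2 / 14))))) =714028588 / 12808125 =55.75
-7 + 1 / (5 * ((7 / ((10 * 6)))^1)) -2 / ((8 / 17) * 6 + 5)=-737 / 133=-5.54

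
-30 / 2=-15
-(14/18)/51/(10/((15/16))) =-7/4896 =-0.00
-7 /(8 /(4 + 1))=-35 /8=-4.38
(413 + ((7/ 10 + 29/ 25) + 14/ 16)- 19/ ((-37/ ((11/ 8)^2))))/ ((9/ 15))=24668987/ 35520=694.51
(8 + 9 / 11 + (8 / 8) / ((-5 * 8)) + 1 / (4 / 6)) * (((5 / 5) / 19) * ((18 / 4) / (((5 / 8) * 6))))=13587 / 20900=0.65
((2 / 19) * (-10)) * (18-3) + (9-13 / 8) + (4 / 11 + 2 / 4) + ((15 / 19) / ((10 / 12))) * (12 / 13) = -145117 / 21736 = -6.68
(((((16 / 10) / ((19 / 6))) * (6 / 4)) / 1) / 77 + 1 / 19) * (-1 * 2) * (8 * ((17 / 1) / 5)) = -124304 / 36575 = -3.40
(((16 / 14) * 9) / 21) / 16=3 / 98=0.03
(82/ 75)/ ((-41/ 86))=-172/ 75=-2.29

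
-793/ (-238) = 793/ 238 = 3.33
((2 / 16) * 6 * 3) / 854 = 9 / 3416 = 0.00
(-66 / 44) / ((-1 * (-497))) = -3 / 994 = -0.00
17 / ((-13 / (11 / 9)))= -187 / 117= -1.60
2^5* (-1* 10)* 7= -2240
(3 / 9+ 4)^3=2197 / 27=81.37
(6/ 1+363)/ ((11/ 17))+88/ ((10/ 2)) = 32333/ 55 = 587.87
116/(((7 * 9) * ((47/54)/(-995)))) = -692520/329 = -2104.92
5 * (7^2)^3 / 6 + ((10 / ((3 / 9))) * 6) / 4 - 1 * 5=98080.83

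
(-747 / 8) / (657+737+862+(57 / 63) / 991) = -15545817 / 375597080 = -0.04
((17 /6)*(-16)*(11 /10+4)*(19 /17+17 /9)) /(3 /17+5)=-13294 /99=-134.28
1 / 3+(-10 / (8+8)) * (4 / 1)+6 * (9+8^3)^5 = 1381946140317623 / 6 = 230324356719603.83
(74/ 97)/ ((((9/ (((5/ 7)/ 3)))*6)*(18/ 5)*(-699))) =-0.00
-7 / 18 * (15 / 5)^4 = -63 / 2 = -31.50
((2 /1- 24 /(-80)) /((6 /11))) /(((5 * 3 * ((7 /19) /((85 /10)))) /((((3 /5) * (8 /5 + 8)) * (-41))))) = -6700958 /4375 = -1531.65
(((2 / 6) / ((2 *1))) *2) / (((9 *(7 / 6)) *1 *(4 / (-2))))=-1 / 63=-0.02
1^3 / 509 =1 / 509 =0.00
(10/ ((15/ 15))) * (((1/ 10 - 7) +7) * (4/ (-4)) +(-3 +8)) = 49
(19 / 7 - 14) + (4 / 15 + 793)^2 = 991085632 / 1575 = 629260.72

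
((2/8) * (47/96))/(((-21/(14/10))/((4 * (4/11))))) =-47/3960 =-0.01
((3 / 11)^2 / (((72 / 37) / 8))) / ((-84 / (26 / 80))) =-481 / 406560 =-0.00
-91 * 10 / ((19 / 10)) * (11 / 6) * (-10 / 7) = 71500 / 57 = 1254.39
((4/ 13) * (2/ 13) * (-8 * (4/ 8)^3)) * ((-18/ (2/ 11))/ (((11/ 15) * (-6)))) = -180/ 169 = -1.07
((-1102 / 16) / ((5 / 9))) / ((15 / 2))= -1653 / 100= -16.53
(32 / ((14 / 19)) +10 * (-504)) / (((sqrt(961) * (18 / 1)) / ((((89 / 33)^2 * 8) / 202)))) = -554089792 / 214808517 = -2.58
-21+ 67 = 46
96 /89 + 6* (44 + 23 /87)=688262 /2581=266.66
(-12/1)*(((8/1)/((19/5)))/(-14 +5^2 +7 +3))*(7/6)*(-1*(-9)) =-240/19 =-12.63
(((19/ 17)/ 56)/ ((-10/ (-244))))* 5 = 1159/ 476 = 2.43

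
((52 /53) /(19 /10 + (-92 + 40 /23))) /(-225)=2392 /48470355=0.00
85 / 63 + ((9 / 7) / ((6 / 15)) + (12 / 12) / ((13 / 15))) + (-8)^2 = 114197 / 1638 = 69.72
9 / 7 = 1.29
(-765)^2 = 585225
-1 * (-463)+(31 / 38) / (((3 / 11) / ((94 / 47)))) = 26732 / 57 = 468.98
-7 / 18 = -0.39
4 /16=1 /4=0.25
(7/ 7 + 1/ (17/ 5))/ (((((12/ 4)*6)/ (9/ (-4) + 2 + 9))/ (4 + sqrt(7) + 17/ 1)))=385*sqrt(7)/ 612 + 2695/ 204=14.88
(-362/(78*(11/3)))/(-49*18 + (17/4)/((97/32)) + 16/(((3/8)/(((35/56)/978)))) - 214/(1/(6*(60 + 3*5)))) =25756119/1977503817718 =0.00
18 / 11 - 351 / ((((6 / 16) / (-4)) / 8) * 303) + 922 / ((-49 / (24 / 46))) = 113528430 / 1252097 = 90.67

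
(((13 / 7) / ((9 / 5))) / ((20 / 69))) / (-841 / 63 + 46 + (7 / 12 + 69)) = 0.03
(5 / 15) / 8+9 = 217 / 24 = 9.04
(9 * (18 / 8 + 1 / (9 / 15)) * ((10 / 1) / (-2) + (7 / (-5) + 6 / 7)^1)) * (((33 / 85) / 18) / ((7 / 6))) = -150447 / 41650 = -3.61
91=91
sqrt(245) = 7 * sqrt(5) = 15.65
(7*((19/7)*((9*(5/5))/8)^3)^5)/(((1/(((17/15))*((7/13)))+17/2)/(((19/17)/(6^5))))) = 2097970478553202857/24522662920985772032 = 0.09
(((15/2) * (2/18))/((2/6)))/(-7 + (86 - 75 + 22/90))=225/382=0.59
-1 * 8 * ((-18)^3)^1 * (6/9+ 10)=497664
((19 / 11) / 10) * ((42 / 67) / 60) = 133 / 73700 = 0.00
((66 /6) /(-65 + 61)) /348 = -11 /1392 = -0.01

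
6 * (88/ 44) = 12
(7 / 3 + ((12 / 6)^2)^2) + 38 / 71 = 4019 / 213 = 18.87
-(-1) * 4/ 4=1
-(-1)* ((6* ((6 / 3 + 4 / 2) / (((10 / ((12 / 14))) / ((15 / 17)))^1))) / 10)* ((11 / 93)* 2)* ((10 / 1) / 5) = 1584 / 18445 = 0.09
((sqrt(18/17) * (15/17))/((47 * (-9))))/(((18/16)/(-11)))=440 * sqrt(34)/122247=0.02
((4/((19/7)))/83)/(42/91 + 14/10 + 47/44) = 11440/1887669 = 0.01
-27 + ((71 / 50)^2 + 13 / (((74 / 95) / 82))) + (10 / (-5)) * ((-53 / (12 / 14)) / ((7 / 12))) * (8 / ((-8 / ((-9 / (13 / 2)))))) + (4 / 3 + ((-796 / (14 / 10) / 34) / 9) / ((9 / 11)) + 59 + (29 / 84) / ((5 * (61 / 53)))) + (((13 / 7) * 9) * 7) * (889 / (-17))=-4423.22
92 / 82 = 46 / 41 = 1.12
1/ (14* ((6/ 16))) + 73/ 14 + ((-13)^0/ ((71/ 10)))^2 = 1148507/ 211722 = 5.42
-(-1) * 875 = 875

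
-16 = -16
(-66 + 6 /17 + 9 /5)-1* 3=-5682 /85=-66.85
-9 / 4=-2.25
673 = 673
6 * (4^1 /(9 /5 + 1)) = 8.57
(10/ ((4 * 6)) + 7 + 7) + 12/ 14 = 1283/ 84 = 15.27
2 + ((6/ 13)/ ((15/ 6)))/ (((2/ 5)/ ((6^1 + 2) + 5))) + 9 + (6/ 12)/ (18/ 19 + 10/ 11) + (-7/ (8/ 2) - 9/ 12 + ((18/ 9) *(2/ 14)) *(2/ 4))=81003/ 5432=14.91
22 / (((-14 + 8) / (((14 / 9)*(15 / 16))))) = -385 / 72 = -5.35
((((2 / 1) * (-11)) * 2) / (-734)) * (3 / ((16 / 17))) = 561 / 2936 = 0.19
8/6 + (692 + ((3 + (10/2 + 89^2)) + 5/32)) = 827759/96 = 8622.49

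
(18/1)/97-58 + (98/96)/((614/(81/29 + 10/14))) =-599075857/10363092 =-57.81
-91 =-91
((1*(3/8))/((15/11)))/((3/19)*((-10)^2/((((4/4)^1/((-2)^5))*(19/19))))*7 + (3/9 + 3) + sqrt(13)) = -12628407/162263783452-35739*sqrt(13)/1622637834520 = -0.00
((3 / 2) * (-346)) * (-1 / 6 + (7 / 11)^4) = 40655 / 29282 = 1.39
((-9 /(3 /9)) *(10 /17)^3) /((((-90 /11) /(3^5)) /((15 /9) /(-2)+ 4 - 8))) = -3875850 /4913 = -788.90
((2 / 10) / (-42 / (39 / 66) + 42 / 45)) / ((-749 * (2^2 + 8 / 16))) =13 / 15367233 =0.00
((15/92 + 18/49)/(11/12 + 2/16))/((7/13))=186498/197225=0.95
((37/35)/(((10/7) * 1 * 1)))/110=0.01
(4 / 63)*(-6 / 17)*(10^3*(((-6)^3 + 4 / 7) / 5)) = 965.51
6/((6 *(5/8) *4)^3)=2/1125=0.00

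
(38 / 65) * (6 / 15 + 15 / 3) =1026 / 325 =3.16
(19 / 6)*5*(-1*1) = -95 / 6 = -15.83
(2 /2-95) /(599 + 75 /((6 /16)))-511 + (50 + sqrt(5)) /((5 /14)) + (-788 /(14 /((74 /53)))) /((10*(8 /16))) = -12198847 /31535 + 14*sqrt(5) /5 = -380.57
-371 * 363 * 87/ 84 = -557931/ 4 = -139482.75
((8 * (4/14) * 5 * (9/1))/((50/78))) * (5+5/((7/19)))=146016/49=2979.92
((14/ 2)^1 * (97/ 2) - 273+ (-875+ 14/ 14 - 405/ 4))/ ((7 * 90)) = -727/ 504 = -1.44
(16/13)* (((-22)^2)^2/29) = 3748096/377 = 9941.90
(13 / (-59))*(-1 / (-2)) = -13 / 118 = -0.11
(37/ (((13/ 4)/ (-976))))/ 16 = -9028/ 13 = -694.46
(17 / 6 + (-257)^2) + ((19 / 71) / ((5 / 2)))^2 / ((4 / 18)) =49945132763 / 756150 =66051.88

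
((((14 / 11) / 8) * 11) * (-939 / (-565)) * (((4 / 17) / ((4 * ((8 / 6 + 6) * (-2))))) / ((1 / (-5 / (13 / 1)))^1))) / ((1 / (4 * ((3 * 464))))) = 24.98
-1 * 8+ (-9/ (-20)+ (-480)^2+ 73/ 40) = 9215771/ 40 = 230394.28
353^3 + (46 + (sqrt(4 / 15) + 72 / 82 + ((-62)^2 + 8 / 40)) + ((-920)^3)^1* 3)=-469874992044 / 205 + 2* sqrt(15) / 15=-2292073131.41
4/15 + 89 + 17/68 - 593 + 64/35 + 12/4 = -41887/84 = -498.65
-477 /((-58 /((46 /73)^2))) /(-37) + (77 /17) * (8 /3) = 3496560506 /291618867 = 11.99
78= 78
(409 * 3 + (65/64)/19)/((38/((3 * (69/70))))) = 308864079/3234560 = 95.49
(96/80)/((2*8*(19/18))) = 27/380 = 0.07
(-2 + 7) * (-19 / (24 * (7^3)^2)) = -95 / 2823576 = -0.00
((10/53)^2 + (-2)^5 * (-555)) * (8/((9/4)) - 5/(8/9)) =-1858325765/50562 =-36753.41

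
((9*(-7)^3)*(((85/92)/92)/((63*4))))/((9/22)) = -45815/152352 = -0.30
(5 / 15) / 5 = 1 / 15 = 0.07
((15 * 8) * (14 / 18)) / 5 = 56 / 3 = 18.67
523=523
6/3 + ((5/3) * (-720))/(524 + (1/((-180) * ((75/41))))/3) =-6156082/21221959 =-0.29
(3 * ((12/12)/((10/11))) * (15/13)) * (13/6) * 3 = 99/4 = 24.75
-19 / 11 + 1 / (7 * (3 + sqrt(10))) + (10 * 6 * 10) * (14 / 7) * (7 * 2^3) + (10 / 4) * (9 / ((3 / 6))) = 67243.30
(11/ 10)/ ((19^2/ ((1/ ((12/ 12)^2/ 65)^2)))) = 9295/ 722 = 12.87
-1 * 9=-9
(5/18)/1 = 5/18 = 0.28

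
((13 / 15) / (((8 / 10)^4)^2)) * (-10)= -5078125 / 98304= -51.66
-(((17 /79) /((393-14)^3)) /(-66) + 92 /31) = -26114185458505 /8799345100326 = -2.97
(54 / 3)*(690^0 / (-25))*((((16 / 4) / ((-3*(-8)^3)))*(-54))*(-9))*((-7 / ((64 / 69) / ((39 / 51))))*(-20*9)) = -41196519 / 43520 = -946.61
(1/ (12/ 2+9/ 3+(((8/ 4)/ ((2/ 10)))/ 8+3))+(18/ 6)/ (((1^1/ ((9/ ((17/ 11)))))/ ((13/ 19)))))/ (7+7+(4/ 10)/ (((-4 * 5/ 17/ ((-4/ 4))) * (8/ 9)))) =82370000/ 98485607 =0.84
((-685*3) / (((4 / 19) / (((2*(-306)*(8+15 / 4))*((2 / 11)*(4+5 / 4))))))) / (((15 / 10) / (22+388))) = 402908673825 / 22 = 18314030628.41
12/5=2.40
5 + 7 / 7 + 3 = 9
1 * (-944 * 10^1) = -9440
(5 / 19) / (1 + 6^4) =5 / 24643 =0.00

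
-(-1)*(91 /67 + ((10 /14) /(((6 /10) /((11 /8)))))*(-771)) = -4730129 /3752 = -1260.70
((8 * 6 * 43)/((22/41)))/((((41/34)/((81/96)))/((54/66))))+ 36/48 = 1066161/484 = 2202.81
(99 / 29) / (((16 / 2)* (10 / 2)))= 99 / 1160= 0.09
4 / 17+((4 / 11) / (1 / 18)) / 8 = 197 / 187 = 1.05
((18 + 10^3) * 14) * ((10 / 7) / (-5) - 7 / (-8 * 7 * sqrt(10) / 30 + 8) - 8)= -5963953 / 41 - 523761 * sqrt(10) / 82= -165660.78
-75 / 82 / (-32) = 75 / 2624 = 0.03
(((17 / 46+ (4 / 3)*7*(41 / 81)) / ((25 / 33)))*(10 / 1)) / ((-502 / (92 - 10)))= -25679489 / 2338065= -10.98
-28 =-28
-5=-5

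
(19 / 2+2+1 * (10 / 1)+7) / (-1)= -57 / 2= -28.50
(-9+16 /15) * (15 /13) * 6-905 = -12479 /13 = -959.92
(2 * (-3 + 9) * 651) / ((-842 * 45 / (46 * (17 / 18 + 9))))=-1786778 / 18945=-94.31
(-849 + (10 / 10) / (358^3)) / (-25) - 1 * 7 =30924947887 / 1147067800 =26.96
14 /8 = 7 /4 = 1.75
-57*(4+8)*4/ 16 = -171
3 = 3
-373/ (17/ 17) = -373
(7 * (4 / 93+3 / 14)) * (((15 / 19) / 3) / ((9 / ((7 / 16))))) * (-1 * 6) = -11725 / 84816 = -0.14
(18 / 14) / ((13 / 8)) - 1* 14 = -1202 / 91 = -13.21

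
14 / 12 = 7 / 6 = 1.17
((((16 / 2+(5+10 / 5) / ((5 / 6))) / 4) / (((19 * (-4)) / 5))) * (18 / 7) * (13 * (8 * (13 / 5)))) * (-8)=997776 / 665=1500.42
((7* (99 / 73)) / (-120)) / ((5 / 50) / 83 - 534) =2739 / 18488564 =0.00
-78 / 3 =-26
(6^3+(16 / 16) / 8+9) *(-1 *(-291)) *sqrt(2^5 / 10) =524091 *sqrt(5) / 10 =117190.31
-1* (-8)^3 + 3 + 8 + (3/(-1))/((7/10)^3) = 176389/343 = 514.25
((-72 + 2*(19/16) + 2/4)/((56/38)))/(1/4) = -1501/8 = -187.62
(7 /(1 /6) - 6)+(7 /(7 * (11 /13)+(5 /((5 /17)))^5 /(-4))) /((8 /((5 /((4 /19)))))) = 5315847259 /147662664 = 36.00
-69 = -69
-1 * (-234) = 234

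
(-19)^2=361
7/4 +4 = 23/4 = 5.75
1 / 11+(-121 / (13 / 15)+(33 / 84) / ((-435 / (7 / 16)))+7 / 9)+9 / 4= -1630233919 / 11943360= -136.50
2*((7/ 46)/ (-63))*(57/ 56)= -19/ 3864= -0.00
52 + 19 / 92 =4803 / 92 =52.21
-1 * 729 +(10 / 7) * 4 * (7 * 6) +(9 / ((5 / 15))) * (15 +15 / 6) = -33 / 2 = -16.50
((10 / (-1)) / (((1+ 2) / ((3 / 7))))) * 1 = -10 / 7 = -1.43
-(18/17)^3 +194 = 947290/4913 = 192.81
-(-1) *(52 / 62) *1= 26 / 31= 0.84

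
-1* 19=-19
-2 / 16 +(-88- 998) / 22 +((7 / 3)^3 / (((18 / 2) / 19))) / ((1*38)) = -48.78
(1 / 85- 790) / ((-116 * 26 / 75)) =1007235 / 51272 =19.64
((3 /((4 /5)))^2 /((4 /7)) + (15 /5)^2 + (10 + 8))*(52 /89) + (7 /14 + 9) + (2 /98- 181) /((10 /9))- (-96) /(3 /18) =157963151 /348880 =452.77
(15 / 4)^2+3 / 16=57 / 4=14.25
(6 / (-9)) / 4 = -1 / 6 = -0.17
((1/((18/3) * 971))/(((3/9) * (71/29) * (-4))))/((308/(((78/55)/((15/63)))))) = -3393/3336744400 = -0.00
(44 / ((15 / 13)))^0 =1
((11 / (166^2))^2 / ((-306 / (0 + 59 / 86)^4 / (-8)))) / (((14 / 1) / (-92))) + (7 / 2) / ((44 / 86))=418438989712240906835 / 61167161341064272032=6.84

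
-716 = -716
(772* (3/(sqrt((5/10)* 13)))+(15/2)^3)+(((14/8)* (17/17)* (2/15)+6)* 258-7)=2931.48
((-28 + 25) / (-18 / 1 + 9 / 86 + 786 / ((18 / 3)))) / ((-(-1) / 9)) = -2322 / 9727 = -0.24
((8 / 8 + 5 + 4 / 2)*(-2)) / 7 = -16 / 7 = -2.29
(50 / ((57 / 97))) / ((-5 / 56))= -54320 / 57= -952.98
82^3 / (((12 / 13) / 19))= 34046974 / 3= 11348991.33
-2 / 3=-0.67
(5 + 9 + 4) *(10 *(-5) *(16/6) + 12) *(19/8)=-5187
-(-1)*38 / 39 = 38 / 39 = 0.97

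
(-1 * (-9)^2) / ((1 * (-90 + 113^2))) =-81 / 12679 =-0.01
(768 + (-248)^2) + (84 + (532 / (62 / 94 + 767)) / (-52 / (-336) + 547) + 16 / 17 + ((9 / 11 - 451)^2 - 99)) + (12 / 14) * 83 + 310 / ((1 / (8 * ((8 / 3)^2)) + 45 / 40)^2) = 25924881561491676032 / 97744827525345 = 265230.21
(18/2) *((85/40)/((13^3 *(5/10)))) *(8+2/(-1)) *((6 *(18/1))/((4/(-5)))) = -61965/4394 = -14.10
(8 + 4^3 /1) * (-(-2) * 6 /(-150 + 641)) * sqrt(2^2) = 1728 /491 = 3.52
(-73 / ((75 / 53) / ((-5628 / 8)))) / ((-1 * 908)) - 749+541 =-11257761 / 45400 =-247.97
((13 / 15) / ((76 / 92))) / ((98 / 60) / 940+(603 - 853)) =-562120 / 133949069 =-0.00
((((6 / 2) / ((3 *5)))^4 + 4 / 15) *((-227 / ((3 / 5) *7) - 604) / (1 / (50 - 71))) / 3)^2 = 48315803215849 / 31640625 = 1527017.98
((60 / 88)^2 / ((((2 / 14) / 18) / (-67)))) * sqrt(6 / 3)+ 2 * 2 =4 - 949725 * sqrt(2) / 242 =-5546.06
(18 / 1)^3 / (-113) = -5832 / 113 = -51.61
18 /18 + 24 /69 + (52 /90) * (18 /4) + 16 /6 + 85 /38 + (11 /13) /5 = 307475 /34086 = 9.02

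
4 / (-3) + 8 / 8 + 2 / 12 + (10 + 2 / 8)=10.08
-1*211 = -211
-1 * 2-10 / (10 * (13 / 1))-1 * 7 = -118 / 13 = -9.08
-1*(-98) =98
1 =1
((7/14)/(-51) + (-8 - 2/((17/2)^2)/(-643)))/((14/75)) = -31894925/743308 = -42.91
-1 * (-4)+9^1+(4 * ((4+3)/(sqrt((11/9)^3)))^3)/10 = 13+13502538 * sqrt(11)/805255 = 68.61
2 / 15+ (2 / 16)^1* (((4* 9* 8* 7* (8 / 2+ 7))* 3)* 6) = 748442 / 15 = 49896.13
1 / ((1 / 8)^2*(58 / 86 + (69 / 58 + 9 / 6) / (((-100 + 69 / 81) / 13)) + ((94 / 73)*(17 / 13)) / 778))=197.58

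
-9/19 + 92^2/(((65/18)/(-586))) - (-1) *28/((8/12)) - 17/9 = -1373472.24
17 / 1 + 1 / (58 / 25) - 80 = -3629 / 58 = -62.57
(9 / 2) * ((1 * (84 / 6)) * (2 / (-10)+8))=2457 / 5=491.40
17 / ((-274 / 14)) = -119 / 137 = -0.87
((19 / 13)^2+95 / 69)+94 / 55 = 3349154 / 641355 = 5.22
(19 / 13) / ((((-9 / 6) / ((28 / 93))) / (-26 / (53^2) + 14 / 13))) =-4609248 / 14716351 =-0.31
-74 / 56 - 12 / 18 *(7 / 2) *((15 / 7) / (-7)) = -17 / 28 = -0.61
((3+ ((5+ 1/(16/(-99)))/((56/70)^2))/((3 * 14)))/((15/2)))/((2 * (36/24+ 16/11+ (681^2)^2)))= 349591/381558952271105280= 0.00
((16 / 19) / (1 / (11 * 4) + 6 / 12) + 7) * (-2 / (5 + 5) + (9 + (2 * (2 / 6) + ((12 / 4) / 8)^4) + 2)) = 2655650701 / 26849280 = 98.91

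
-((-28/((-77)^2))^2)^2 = -256/514675673281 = -0.00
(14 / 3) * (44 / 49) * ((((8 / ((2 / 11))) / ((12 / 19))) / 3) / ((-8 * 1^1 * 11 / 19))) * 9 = -3971 / 21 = -189.10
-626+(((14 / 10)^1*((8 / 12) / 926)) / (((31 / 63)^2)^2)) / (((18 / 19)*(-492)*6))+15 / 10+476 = -208270654440831 / 1402495931440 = -148.50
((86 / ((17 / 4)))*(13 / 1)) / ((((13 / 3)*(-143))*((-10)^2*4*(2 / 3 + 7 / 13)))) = -387 / 439450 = -0.00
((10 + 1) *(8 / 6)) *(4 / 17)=176 / 51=3.45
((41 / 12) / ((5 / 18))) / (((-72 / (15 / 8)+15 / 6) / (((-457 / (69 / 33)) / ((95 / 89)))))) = 55030569 / 784415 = 70.15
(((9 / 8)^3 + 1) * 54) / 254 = 33507 / 65024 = 0.52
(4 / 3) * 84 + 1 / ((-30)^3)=3023999 / 27000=112.00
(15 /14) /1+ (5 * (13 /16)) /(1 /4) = 17.32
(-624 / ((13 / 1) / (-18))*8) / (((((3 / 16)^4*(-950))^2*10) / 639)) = 9758165696512 / 30459375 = 320366.58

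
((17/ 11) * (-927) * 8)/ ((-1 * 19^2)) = 126072/ 3971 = 31.75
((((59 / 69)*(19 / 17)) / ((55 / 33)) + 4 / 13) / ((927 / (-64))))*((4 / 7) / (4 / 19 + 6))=-7779968 / 1390022595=-0.01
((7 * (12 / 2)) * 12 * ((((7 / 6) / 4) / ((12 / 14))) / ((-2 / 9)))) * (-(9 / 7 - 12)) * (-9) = 297675 / 4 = 74418.75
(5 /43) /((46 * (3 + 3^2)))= 5 /23736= 0.00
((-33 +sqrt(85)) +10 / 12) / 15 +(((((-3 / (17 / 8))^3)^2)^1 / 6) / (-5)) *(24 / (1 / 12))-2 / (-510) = -169763002939 / 2172381210 +sqrt(85) / 15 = -77.53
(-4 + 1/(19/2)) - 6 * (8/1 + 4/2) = -1214/19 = -63.89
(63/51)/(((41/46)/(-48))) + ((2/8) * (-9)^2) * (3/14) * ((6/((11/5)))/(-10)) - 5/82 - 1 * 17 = -36395965/429352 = -84.77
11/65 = 0.17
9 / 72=1 / 8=0.12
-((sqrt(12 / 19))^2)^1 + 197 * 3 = 11217 / 19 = 590.37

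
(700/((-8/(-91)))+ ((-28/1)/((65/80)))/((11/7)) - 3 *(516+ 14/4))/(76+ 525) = 912636/85943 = 10.62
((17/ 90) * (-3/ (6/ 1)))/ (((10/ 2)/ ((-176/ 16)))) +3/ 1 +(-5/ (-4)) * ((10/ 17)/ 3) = 52829/ 15300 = 3.45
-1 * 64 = -64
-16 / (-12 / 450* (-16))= -75 / 2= -37.50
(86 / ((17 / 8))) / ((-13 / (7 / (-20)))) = 1204 / 1105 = 1.09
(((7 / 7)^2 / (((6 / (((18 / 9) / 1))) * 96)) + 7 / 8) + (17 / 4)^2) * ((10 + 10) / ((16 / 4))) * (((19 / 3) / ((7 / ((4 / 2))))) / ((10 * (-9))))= -1.90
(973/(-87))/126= -139/1566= -0.09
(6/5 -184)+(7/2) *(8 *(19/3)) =-82/15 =-5.47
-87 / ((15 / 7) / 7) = -1421 / 5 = -284.20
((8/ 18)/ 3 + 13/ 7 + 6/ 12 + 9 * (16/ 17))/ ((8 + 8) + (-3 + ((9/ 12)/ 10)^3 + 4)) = 2256992000/ 3495830751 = 0.65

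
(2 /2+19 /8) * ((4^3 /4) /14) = 27 /7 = 3.86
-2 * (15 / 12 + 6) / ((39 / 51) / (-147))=72471 / 26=2787.35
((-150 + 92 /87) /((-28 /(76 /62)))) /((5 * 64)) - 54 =-10519549 /194880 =-53.98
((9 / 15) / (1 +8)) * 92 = 92 / 15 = 6.13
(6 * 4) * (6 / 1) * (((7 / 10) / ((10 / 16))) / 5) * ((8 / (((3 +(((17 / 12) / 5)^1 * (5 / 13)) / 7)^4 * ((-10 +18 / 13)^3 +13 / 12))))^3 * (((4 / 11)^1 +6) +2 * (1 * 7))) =-24363746498453567240916560074704645346287483591728031596544 / 10658603999890694764176814811341549771126700193350992748103587890625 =-0.00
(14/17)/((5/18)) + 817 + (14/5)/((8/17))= 280811/340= 825.91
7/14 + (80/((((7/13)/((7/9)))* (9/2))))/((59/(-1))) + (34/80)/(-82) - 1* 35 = -547695283/15675120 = -34.94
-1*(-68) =68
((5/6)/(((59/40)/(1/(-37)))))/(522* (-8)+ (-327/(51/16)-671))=1700/551052507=0.00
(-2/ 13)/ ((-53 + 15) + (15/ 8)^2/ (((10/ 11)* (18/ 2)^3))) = 20736/ 5121077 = 0.00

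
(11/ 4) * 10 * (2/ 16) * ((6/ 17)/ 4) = 165/ 544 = 0.30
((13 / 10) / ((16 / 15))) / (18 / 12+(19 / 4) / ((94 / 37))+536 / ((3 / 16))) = 0.00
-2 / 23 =-0.09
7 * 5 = 35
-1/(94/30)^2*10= -1.02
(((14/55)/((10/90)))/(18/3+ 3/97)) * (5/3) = 1358/2145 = 0.63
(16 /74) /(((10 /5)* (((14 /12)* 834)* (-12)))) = -1 /108003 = -0.00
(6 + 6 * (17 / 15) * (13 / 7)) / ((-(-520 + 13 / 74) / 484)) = 2122912 / 122395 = 17.34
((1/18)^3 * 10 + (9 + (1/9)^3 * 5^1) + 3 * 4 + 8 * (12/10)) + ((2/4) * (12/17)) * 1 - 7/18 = 7577731/247860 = 30.57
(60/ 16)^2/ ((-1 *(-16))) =225/ 256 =0.88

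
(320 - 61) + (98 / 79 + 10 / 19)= 391411 / 1501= 260.77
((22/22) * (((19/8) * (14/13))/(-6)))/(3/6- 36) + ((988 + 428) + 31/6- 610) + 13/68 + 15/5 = 38334832/47073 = 814.37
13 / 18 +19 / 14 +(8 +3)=824 / 63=13.08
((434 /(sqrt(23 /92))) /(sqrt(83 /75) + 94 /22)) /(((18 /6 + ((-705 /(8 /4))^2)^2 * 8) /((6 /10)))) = 0.00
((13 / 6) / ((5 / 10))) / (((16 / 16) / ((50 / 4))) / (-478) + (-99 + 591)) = 0.01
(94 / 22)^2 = 18.26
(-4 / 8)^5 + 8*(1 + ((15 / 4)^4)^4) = 12234613969.91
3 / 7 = 0.43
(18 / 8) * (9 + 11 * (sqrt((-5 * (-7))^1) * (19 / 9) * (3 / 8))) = 81 / 4 + 627 * sqrt(35) / 32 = 136.17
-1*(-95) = 95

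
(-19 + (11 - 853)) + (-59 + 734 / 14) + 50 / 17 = -102891 / 119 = -864.63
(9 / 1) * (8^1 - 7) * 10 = 90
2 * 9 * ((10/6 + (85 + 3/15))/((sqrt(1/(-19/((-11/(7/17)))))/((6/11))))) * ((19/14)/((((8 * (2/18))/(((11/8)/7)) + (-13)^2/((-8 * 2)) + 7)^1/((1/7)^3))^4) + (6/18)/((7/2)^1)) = 2341054438604969145540116136 * sqrt(24871)/5389620558499348846404296875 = 68.50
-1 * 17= -17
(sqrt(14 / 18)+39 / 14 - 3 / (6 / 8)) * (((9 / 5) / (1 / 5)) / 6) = -51 / 28+sqrt(7) / 2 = -0.50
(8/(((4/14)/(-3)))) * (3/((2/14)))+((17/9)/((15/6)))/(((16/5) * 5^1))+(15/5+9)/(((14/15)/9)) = -4153561/2520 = -1648.24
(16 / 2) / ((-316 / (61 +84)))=-290 / 79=-3.67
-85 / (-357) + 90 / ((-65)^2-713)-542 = -19977067 / 36876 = -541.74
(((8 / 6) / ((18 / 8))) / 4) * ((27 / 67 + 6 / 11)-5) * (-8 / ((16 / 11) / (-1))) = -5972 / 1809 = -3.30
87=87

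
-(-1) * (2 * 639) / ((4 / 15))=9585 / 2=4792.50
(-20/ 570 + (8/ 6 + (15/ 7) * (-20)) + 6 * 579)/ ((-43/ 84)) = -5478176/ 817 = -6705.23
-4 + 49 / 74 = -247 / 74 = -3.34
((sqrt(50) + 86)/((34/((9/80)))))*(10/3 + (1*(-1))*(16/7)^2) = -17931/33320-417*sqrt(2)/13328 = -0.58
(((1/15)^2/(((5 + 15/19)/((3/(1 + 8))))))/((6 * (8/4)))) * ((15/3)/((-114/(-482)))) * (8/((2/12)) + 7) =0.02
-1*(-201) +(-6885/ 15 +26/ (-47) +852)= 27892/ 47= 593.45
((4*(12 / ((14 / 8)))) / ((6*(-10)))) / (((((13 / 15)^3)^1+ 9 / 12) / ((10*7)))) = -432000 / 18913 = -22.84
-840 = -840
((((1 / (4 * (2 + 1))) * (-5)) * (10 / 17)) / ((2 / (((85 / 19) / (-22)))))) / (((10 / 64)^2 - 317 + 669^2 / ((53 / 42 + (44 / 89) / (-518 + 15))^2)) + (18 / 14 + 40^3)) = 629519168858608000 / 8719778499558654680883621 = 0.00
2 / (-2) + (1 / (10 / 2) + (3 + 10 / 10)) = 16 / 5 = 3.20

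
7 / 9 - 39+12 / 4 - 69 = -938 / 9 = -104.22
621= 621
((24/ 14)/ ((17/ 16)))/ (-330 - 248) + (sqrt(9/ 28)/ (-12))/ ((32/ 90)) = -45*sqrt(7)/ 896 - 96/ 34391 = -0.14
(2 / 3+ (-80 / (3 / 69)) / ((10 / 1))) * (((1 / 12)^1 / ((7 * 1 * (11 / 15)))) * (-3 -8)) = 1375 / 42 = 32.74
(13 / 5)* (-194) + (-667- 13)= -5922 / 5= -1184.40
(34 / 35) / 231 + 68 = 549814 / 8085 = 68.00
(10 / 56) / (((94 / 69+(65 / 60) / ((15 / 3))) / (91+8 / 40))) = 157320 / 15253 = 10.31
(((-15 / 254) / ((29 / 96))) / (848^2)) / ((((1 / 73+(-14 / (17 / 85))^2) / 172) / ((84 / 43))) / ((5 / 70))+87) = -1971 / 2111008865350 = -0.00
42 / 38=21 / 19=1.11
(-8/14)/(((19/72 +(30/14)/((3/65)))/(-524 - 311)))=240480/23533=10.22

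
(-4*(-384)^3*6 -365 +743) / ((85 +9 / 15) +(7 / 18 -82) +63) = 122305938660 / 6029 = 20286272.79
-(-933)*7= 6531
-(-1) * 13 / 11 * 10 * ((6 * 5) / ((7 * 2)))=1950 / 77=25.32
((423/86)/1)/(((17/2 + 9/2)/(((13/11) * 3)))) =1269/946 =1.34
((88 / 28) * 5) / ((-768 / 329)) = -2585 / 384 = -6.73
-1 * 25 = -25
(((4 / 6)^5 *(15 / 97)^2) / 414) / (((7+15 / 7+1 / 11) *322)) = 2200 / 859953592053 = 0.00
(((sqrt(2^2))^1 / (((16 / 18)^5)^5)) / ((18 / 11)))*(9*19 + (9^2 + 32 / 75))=5862.71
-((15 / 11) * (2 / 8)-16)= 689 / 44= 15.66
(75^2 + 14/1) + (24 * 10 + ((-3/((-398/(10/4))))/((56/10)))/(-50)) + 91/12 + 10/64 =393610951/66864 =5886.74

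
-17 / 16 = -1.06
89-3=86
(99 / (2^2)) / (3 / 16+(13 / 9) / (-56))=24948 / 163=153.06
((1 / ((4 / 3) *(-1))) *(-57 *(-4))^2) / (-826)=19494 / 413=47.20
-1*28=-28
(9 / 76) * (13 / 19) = 117 / 1444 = 0.08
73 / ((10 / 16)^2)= 4672 / 25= 186.88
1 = 1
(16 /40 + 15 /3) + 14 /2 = 62 /5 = 12.40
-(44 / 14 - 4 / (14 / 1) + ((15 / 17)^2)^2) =-2024795 / 584647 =-3.46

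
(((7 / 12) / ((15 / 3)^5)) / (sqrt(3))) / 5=7 * sqrt(3) / 562500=0.00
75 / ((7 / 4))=42.86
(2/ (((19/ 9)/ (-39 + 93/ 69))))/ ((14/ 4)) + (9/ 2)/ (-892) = -55645515/ 5457256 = -10.20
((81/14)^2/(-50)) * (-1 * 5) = 6561/1960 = 3.35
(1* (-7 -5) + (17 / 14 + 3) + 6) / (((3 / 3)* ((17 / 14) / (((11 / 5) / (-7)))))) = 55 / 119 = 0.46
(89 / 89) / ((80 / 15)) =3 / 16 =0.19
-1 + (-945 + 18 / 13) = -12280 / 13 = -944.62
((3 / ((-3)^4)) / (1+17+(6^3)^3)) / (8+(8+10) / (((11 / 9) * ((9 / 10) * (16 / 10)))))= 11 / 54555704739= 0.00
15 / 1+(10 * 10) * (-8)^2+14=6429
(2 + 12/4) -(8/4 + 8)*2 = -15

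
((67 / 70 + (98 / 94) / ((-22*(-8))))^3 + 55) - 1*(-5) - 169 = -2623545236211076717 / 24268096337408000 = -108.11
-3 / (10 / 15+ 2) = -9 / 8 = -1.12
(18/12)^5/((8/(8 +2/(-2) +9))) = 243/16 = 15.19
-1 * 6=-6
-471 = -471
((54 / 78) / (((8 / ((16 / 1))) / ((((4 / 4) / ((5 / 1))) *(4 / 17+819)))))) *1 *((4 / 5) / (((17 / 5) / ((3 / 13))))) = 3008232 / 244205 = 12.32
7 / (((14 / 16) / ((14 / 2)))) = 56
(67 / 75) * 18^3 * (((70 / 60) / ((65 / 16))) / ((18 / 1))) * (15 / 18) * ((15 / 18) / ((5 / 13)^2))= 48776 / 125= 390.21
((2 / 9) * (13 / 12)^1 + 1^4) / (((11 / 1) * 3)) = 67 / 1782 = 0.04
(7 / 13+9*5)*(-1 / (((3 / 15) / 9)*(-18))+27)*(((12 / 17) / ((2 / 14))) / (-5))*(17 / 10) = -733488 / 325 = -2256.89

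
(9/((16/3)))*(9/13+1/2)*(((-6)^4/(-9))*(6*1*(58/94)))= -655371/611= -1072.62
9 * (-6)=-54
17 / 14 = 1.21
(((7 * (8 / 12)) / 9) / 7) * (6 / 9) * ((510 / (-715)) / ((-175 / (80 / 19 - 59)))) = -47192 / 4279275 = -0.01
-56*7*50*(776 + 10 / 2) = -15307600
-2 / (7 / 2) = -4 / 7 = -0.57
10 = 10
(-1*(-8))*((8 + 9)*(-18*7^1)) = -17136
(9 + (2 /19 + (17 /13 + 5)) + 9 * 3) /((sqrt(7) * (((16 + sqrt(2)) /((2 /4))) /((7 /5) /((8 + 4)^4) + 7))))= -10057057 * sqrt(14) /120456960 + 10057057 * sqrt(7) /7528560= 3.22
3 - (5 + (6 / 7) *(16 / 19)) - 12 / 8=-1123 / 266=-4.22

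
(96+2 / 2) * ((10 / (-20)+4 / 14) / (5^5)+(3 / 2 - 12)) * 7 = -22279833 / 3125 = -7129.55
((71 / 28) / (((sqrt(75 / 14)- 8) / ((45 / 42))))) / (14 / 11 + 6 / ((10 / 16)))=-58575 / 1718353- 292875 * sqrt(42) / 192455536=-0.04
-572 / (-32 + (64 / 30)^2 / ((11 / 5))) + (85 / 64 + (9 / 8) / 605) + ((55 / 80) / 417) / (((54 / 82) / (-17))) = 4117185664529 / 201844146240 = 20.40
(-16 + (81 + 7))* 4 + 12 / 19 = 5484 / 19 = 288.63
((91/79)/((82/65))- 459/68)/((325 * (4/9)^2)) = -6125463/67371200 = -0.09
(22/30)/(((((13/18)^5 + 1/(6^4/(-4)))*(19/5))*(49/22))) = 152425152/340244191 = 0.45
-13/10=-1.30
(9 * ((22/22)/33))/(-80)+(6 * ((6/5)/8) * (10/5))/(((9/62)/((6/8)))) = 8181/880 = 9.30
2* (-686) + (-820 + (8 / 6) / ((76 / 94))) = -124850 / 57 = -2190.35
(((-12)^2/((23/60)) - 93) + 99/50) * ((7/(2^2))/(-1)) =-2291289/4600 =-498.11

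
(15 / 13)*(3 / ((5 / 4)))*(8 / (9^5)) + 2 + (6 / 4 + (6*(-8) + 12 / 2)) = -38.50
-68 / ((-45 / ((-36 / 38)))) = -136 / 95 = -1.43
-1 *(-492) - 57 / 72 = 11789 / 24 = 491.21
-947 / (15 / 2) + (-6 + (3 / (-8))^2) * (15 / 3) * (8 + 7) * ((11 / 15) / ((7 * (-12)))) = -3290923 / 26880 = -122.43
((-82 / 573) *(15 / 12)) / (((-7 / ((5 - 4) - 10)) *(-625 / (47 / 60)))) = 1927 / 6685000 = 0.00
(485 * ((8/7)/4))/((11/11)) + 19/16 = 15653/112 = 139.76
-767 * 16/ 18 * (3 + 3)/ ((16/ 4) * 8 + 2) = -6136/ 51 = -120.31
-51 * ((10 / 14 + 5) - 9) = 1173 / 7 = 167.57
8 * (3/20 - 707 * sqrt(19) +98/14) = 286/5 - 5656 * sqrt(19) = -24596.73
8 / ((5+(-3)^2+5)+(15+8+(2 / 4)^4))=128 / 673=0.19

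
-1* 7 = -7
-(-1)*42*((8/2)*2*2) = 672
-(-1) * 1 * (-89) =-89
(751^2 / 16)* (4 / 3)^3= 2256004 / 27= 83555.70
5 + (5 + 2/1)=12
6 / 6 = 1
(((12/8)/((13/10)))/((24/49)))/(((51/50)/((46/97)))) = 140875/128622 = 1.10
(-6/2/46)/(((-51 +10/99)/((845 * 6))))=752895/115897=6.50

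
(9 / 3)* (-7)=-21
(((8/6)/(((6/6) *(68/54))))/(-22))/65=-9/12155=-0.00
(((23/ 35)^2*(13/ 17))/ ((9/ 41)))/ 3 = 0.50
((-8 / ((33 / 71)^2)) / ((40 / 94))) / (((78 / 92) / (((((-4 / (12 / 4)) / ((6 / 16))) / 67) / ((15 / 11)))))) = 697513088 / 174613725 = 3.99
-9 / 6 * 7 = -21 / 2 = -10.50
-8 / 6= -4 / 3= -1.33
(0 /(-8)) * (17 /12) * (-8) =0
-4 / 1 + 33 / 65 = -227 / 65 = -3.49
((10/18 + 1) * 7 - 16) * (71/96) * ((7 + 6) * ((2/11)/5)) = -1.79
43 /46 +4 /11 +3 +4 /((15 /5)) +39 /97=888455 /147246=6.03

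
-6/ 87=-2/ 29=-0.07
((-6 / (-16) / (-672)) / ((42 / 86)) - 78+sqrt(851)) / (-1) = 2935339 / 37632 - sqrt(851) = 48.83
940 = 940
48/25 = 1.92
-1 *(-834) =834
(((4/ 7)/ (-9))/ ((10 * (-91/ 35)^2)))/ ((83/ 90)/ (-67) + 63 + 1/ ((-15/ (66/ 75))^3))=-7851562500/ 526535438229619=-0.00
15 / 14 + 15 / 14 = 15 / 7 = 2.14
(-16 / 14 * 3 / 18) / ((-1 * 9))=4 / 189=0.02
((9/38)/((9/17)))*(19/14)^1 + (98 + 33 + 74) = 5757/28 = 205.61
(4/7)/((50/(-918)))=-1836/175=-10.49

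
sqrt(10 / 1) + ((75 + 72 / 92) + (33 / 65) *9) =sqrt(10) + 120126 / 1495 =83.51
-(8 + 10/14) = -61/7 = -8.71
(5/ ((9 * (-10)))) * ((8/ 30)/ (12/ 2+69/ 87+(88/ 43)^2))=-107242/ 79491915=-0.00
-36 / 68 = -9 / 17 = -0.53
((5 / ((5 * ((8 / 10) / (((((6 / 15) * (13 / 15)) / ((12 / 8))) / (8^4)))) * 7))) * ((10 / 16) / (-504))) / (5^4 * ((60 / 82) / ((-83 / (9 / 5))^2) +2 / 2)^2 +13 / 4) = -1037106688813 / 52183224829174067822592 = -0.00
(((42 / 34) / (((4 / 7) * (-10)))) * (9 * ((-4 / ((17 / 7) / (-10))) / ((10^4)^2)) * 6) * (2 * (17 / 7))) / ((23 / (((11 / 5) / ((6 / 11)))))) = -160083 / 97750000000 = -0.00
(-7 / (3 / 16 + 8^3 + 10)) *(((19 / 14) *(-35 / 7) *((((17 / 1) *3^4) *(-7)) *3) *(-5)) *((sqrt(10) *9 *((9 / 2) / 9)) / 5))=6593076 *sqrt(10) / 557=37431.13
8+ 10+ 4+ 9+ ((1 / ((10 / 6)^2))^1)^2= 19456 / 625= 31.13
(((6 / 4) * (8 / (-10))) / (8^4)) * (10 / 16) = -3 / 16384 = -0.00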